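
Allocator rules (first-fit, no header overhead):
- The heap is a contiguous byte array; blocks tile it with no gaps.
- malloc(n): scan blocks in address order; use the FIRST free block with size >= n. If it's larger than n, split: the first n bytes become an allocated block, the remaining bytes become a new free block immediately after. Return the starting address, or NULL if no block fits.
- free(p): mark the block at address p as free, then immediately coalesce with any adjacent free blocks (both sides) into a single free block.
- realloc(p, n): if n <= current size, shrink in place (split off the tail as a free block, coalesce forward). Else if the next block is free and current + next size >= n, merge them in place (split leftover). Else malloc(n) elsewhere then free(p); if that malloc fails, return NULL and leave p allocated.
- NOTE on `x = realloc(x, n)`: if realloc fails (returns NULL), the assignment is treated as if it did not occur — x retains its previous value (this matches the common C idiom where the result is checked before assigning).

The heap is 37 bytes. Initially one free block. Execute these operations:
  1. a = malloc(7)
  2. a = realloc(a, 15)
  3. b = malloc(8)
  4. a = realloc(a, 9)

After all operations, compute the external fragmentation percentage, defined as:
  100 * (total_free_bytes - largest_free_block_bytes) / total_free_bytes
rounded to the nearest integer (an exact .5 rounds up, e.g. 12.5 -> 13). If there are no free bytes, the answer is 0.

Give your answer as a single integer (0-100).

Answer: 30

Derivation:
Op 1: a = malloc(7) -> a = 0; heap: [0-6 ALLOC][7-36 FREE]
Op 2: a = realloc(a, 15) -> a = 0; heap: [0-14 ALLOC][15-36 FREE]
Op 3: b = malloc(8) -> b = 15; heap: [0-14 ALLOC][15-22 ALLOC][23-36 FREE]
Op 4: a = realloc(a, 9) -> a = 0; heap: [0-8 ALLOC][9-14 FREE][15-22 ALLOC][23-36 FREE]
Free blocks: [6 14] total_free=20 largest=14 -> 100*(20-14)/20 = 600/20 = 30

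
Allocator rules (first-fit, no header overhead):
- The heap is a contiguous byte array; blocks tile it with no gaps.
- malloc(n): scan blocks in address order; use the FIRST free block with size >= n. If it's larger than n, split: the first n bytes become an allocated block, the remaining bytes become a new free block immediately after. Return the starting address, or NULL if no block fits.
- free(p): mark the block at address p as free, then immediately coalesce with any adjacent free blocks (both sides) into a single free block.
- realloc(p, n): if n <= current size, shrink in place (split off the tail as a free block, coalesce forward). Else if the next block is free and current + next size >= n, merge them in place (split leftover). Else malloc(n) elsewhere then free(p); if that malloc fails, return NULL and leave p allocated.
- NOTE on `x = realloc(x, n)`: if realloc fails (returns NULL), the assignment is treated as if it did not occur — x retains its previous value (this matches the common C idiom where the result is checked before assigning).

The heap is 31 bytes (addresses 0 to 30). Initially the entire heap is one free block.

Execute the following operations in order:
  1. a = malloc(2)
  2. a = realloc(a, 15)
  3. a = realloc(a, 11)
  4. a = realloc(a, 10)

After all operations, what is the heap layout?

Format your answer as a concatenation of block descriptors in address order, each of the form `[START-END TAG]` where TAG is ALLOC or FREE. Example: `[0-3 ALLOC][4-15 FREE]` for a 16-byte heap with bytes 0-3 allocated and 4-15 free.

Op 1: a = malloc(2) -> a = 0; heap: [0-1 ALLOC][2-30 FREE]
Op 2: a = realloc(a, 15) -> a = 0; heap: [0-14 ALLOC][15-30 FREE]
Op 3: a = realloc(a, 11) -> a = 0; heap: [0-10 ALLOC][11-30 FREE]
Op 4: a = realloc(a, 10) -> a = 0; heap: [0-9 ALLOC][10-30 FREE]

Answer: [0-9 ALLOC][10-30 FREE]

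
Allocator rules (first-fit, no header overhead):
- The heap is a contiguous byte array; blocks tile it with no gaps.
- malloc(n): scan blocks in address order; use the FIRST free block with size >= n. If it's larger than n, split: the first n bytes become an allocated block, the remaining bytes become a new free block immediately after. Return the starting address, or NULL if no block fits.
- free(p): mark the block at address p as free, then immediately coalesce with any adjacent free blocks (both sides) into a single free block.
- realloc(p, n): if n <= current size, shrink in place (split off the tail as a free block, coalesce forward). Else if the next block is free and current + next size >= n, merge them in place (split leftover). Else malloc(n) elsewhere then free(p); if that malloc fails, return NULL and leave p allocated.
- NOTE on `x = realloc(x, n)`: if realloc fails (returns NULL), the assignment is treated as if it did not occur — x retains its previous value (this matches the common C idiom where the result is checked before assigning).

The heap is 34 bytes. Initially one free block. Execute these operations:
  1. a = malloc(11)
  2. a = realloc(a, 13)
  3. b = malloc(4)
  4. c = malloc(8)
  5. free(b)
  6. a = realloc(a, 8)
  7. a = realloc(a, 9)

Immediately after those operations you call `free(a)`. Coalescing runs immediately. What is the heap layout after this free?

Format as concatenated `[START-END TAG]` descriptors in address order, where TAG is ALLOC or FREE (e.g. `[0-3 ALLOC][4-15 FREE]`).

Answer: [0-16 FREE][17-24 ALLOC][25-33 FREE]

Derivation:
Op 1: a = malloc(11) -> a = 0; heap: [0-10 ALLOC][11-33 FREE]
Op 2: a = realloc(a, 13) -> a = 0; heap: [0-12 ALLOC][13-33 FREE]
Op 3: b = malloc(4) -> b = 13; heap: [0-12 ALLOC][13-16 ALLOC][17-33 FREE]
Op 4: c = malloc(8) -> c = 17; heap: [0-12 ALLOC][13-16 ALLOC][17-24 ALLOC][25-33 FREE]
Op 5: free(b) -> (freed b); heap: [0-12 ALLOC][13-16 FREE][17-24 ALLOC][25-33 FREE]
Op 6: a = realloc(a, 8) -> a = 0; heap: [0-7 ALLOC][8-16 FREE][17-24 ALLOC][25-33 FREE]
Op 7: a = realloc(a, 9) -> a = 0; heap: [0-8 ALLOC][9-16 FREE][17-24 ALLOC][25-33 FREE]
free(a): a = 0 -> block [0-8 ALLOC]; mark free, coalesce with adjacent free neighbors -> [0-16 FREE][17-24 ALLOC][25-33 FREE]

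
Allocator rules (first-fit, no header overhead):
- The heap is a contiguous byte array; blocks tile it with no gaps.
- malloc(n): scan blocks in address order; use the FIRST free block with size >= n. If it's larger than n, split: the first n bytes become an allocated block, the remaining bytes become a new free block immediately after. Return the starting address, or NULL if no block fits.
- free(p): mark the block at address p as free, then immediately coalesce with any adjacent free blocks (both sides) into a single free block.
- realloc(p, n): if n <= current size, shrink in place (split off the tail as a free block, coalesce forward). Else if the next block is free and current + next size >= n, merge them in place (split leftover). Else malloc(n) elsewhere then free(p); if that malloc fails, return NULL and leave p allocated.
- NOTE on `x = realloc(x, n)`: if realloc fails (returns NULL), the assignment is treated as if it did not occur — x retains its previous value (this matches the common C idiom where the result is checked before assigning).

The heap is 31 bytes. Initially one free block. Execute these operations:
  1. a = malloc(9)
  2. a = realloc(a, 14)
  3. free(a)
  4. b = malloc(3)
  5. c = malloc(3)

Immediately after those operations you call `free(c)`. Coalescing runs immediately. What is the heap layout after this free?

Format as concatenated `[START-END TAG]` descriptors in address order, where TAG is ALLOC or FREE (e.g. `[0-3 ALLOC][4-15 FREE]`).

Answer: [0-2 ALLOC][3-30 FREE]

Derivation:
Op 1: a = malloc(9) -> a = 0; heap: [0-8 ALLOC][9-30 FREE]
Op 2: a = realloc(a, 14) -> a = 0; heap: [0-13 ALLOC][14-30 FREE]
Op 3: free(a) -> (freed a); heap: [0-30 FREE]
Op 4: b = malloc(3) -> b = 0; heap: [0-2 ALLOC][3-30 FREE]
Op 5: c = malloc(3) -> c = 3; heap: [0-2 ALLOC][3-5 ALLOC][6-30 FREE]
free(c): c = 3 -> block [3-5 ALLOC]; mark free, coalesce with adjacent free neighbors -> [0-2 ALLOC][3-30 FREE]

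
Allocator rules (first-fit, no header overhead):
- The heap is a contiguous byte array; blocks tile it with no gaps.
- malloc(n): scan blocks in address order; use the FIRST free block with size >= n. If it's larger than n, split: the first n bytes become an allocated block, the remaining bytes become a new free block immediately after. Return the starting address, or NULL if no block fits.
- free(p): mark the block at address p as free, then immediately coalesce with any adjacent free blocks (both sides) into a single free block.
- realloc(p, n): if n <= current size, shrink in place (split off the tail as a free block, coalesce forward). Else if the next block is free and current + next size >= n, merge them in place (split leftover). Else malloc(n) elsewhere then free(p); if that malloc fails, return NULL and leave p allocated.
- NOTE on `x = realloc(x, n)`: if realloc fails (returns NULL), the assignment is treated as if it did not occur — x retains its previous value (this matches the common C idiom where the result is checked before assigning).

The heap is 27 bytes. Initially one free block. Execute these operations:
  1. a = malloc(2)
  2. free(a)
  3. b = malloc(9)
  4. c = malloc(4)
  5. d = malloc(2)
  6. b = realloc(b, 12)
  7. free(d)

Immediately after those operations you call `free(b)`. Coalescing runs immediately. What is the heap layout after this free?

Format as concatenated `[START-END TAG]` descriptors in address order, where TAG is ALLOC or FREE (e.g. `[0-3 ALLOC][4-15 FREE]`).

Op 1: a = malloc(2) -> a = 0; heap: [0-1 ALLOC][2-26 FREE]
Op 2: free(a) -> (freed a); heap: [0-26 FREE]
Op 3: b = malloc(9) -> b = 0; heap: [0-8 ALLOC][9-26 FREE]
Op 4: c = malloc(4) -> c = 9; heap: [0-8 ALLOC][9-12 ALLOC][13-26 FREE]
Op 5: d = malloc(2) -> d = 13; heap: [0-8 ALLOC][9-12 ALLOC][13-14 ALLOC][15-26 FREE]
Op 6: b = realloc(b, 12) -> b = 15; heap: [0-8 FREE][9-12 ALLOC][13-14 ALLOC][15-26 ALLOC]
Op 7: free(d) -> (freed d); heap: [0-8 FREE][9-12 ALLOC][13-14 FREE][15-26 ALLOC]
free(b): b = 15 -> block [15-26 ALLOC]; mark free, coalesce with adjacent free neighbors -> [0-8 FREE][9-12 ALLOC][13-26 FREE]

Answer: [0-8 FREE][9-12 ALLOC][13-26 FREE]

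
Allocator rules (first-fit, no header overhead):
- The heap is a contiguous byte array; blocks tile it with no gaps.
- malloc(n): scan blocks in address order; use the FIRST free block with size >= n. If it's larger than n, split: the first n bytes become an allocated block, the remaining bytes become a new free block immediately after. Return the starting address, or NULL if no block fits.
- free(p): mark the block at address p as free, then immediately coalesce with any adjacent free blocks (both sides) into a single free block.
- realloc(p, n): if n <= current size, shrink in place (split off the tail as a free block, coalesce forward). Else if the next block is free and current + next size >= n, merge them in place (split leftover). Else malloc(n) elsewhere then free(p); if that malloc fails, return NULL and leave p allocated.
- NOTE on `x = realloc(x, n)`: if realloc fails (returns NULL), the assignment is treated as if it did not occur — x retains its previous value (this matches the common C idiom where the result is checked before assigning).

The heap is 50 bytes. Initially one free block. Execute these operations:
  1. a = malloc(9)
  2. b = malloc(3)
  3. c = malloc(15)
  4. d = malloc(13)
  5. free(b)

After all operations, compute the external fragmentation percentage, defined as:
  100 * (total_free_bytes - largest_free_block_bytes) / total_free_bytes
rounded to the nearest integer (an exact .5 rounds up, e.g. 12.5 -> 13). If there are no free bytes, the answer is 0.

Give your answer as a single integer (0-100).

Op 1: a = malloc(9) -> a = 0; heap: [0-8 ALLOC][9-49 FREE]
Op 2: b = malloc(3) -> b = 9; heap: [0-8 ALLOC][9-11 ALLOC][12-49 FREE]
Op 3: c = malloc(15) -> c = 12; heap: [0-8 ALLOC][9-11 ALLOC][12-26 ALLOC][27-49 FREE]
Op 4: d = malloc(13) -> d = 27; heap: [0-8 ALLOC][9-11 ALLOC][12-26 ALLOC][27-39 ALLOC][40-49 FREE]
Op 5: free(b) -> (freed b); heap: [0-8 ALLOC][9-11 FREE][12-26 ALLOC][27-39 ALLOC][40-49 FREE]
Free blocks: [3 10] total_free=13 largest=10 -> 100*(13-10)/13 = 300/13 ≈ 23.077 -> rounds to 23

Answer: 23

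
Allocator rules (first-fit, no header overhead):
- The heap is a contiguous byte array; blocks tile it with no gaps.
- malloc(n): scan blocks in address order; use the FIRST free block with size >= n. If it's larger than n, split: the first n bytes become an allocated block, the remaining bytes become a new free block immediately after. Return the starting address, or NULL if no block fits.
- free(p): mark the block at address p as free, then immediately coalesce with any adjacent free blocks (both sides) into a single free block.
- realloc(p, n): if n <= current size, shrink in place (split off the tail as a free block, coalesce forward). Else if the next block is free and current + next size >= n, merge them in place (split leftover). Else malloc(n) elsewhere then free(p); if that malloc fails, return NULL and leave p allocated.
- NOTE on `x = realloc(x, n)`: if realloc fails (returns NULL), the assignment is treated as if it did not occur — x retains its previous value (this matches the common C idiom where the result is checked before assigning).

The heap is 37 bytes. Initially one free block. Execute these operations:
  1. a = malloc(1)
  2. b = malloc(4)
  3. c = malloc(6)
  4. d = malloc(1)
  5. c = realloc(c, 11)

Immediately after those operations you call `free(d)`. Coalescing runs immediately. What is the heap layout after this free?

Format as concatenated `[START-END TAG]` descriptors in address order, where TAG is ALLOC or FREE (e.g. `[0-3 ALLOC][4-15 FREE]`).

Op 1: a = malloc(1) -> a = 0; heap: [0-0 ALLOC][1-36 FREE]
Op 2: b = malloc(4) -> b = 1; heap: [0-0 ALLOC][1-4 ALLOC][5-36 FREE]
Op 3: c = malloc(6) -> c = 5; heap: [0-0 ALLOC][1-4 ALLOC][5-10 ALLOC][11-36 FREE]
Op 4: d = malloc(1) -> d = 11; heap: [0-0 ALLOC][1-4 ALLOC][5-10 ALLOC][11-11 ALLOC][12-36 FREE]
Op 5: c = realloc(c, 11) -> c = 12; heap: [0-0 ALLOC][1-4 ALLOC][5-10 FREE][11-11 ALLOC][12-22 ALLOC][23-36 FREE]
free(d): d = 11 -> block [11-11 ALLOC]; mark free, coalesce with adjacent free neighbors -> [0-0 ALLOC][1-4 ALLOC][5-11 FREE][12-22 ALLOC][23-36 FREE]

Answer: [0-0 ALLOC][1-4 ALLOC][5-11 FREE][12-22 ALLOC][23-36 FREE]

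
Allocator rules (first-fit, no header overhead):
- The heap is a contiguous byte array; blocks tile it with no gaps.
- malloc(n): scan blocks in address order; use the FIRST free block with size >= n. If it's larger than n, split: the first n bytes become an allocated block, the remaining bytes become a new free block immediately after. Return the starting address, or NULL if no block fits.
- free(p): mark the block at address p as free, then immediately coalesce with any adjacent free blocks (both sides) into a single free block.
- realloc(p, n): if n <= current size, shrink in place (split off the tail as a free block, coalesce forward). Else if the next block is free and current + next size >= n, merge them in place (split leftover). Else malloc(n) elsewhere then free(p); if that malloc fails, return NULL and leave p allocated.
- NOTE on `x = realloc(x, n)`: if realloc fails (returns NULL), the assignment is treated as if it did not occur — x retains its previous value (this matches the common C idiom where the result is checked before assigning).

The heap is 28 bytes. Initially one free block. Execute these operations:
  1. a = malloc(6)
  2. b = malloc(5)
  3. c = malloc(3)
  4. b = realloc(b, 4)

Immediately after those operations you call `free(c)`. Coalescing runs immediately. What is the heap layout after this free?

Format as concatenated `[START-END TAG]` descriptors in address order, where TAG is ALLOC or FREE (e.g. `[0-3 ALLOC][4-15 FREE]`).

Answer: [0-5 ALLOC][6-9 ALLOC][10-27 FREE]

Derivation:
Op 1: a = malloc(6) -> a = 0; heap: [0-5 ALLOC][6-27 FREE]
Op 2: b = malloc(5) -> b = 6; heap: [0-5 ALLOC][6-10 ALLOC][11-27 FREE]
Op 3: c = malloc(3) -> c = 11; heap: [0-5 ALLOC][6-10 ALLOC][11-13 ALLOC][14-27 FREE]
Op 4: b = realloc(b, 4) -> b = 6; heap: [0-5 ALLOC][6-9 ALLOC][10-10 FREE][11-13 ALLOC][14-27 FREE]
free(c): c = 11 -> block [11-13 ALLOC]; mark free, coalesce with adjacent free neighbors -> [0-5 ALLOC][6-9 ALLOC][10-27 FREE]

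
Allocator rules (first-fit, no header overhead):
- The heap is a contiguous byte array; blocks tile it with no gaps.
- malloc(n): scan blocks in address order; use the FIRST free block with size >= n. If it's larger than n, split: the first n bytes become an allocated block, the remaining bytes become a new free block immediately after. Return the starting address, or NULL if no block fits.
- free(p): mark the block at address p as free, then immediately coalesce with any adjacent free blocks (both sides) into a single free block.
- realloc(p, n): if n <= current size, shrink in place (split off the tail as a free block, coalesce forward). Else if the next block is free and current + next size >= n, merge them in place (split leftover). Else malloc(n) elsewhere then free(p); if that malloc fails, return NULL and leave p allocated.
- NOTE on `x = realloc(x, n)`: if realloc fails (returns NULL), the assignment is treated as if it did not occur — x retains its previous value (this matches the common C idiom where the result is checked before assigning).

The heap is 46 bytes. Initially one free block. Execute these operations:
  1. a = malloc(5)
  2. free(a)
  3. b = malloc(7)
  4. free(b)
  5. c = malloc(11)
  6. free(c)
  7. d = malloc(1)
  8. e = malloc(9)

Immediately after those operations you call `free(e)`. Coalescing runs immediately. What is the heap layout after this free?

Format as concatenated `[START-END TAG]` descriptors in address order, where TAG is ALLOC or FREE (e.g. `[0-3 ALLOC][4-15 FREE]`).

Op 1: a = malloc(5) -> a = 0; heap: [0-4 ALLOC][5-45 FREE]
Op 2: free(a) -> (freed a); heap: [0-45 FREE]
Op 3: b = malloc(7) -> b = 0; heap: [0-6 ALLOC][7-45 FREE]
Op 4: free(b) -> (freed b); heap: [0-45 FREE]
Op 5: c = malloc(11) -> c = 0; heap: [0-10 ALLOC][11-45 FREE]
Op 6: free(c) -> (freed c); heap: [0-45 FREE]
Op 7: d = malloc(1) -> d = 0; heap: [0-0 ALLOC][1-45 FREE]
Op 8: e = malloc(9) -> e = 1; heap: [0-0 ALLOC][1-9 ALLOC][10-45 FREE]
free(e): e = 1 -> block [1-9 ALLOC]; mark free, coalesce with adjacent free neighbors -> [0-0 ALLOC][1-45 FREE]

Answer: [0-0 ALLOC][1-45 FREE]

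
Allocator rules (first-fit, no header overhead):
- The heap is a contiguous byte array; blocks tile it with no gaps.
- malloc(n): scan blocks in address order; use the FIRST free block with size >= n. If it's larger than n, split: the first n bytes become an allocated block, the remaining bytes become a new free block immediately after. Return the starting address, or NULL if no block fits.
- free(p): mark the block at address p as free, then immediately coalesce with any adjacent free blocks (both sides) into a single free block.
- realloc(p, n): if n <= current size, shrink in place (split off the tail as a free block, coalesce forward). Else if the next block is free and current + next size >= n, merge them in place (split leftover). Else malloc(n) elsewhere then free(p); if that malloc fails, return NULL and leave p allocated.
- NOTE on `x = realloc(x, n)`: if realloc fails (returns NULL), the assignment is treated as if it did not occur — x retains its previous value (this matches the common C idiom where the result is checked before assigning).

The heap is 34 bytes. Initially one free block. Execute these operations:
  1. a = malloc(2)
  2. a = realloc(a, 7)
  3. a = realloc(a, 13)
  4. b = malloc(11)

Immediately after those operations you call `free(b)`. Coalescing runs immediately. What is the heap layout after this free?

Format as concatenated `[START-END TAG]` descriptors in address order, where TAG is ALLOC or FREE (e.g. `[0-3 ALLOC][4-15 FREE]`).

Op 1: a = malloc(2) -> a = 0; heap: [0-1 ALLOC][2-33 FREE]
Op 2: a = realloc(a, 7) -> a = 0; heap: [0-6 ALLOC][7-33 FREE]
Op 3: a = realloc(a, 13) -> a = 0; heap: [0-12 ALLOC][13-33 FREE]
Op 4: b = malloc(11) -> b = 13; heap: [0-12 ALLOC][13-23 ALLOC][24-33 FREE]
free(b): b = 13 -> block [13-23 ALLOC]; mark free, coalesce with adjacent free neighbors -> [0-12 ALLOC][13-33 FREE]

Answer: [0-12 ALLOC][13-33 FREE]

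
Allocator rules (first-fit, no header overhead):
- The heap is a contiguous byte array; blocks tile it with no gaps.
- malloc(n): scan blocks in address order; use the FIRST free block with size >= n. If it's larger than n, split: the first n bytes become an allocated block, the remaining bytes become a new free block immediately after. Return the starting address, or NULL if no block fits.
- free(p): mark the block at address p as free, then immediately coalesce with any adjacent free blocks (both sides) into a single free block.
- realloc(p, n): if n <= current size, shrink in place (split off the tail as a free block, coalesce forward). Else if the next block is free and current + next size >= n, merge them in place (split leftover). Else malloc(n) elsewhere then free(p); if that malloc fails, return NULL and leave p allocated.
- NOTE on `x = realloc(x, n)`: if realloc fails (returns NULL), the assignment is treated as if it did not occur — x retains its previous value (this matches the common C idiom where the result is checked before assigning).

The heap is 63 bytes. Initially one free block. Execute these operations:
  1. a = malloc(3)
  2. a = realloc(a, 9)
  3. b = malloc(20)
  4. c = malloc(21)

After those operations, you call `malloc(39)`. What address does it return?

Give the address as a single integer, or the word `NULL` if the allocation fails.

Op 1: a = malloc(3) -> a = 0; heap: [0-2 ALLOC][3-62 FREE]
Op 2: a = realloc(a, 9) -> a = 0; heap: [0-8 ALLOC][9-62 FREE]
Op 3: b = malloc(20) -> b = 9; heap: [0-8 ALLOC][9-28 ALLOC][29-62 FREE]
Op 4: c = malloc(21) -> c = 29; heap: [0-8 ALLOC][9-28 ALLOC][29-49 ALLOC][50-62 FREE]
malloc(39): first-fit scan over [0-8 ALLOC][9-28 ALLOC][29-49 ALLOC][50-62 FREE] -> NULL

Answer: NULL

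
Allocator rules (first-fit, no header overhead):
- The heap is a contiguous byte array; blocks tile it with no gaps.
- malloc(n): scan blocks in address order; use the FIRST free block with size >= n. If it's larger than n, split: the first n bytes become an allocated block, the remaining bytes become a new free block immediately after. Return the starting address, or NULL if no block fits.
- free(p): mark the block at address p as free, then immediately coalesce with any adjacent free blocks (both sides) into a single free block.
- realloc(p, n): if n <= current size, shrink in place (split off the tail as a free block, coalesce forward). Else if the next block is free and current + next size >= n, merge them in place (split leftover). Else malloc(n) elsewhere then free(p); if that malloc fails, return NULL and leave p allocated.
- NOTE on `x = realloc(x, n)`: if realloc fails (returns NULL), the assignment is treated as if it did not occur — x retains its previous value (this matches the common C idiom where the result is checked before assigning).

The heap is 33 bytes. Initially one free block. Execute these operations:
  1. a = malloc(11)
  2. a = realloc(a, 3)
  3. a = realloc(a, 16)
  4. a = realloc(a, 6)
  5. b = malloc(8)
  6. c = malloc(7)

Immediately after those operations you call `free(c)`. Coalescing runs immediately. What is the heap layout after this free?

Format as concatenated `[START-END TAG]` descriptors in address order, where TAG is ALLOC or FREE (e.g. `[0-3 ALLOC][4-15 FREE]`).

Op 1: a = malloc(11) -> a = 0; heap: [0-10 ALLOC][11-32 FREE]
Op 2: a = realloc(a, 3) -> a = 0; heap: [0-2 ALLOC][3-32 FREE]
Op 3: a = realloc(a, 16) -> a = 0; heap: [0-15 ALLOC][16-32 FREE]
Op 4: a = realloc(a, 6) -> a = 0; heap: [0-5 ALLOC][6-32 FREE]
Op 5: b = malloc(8) -> b = 6; heap: [0-5 ALLOC][6-13 ALLOC][14-32 FREE]
Op 6: c = malloc(7) -> c = 14; heap: [0-5 ALLOC][6-13 ALLOC][14-20 ALLOC][21-32 FREE]
free(c): c = 14 -> block [14-20 ALLOC]; mark free, coalesce with adjacent free neighbors -> [0-5 ALLOC][6-13 ALLOC][14-32 FREE]

Answer: [0-5 ALLOC][6-13 ALLOC][14-32 FREE]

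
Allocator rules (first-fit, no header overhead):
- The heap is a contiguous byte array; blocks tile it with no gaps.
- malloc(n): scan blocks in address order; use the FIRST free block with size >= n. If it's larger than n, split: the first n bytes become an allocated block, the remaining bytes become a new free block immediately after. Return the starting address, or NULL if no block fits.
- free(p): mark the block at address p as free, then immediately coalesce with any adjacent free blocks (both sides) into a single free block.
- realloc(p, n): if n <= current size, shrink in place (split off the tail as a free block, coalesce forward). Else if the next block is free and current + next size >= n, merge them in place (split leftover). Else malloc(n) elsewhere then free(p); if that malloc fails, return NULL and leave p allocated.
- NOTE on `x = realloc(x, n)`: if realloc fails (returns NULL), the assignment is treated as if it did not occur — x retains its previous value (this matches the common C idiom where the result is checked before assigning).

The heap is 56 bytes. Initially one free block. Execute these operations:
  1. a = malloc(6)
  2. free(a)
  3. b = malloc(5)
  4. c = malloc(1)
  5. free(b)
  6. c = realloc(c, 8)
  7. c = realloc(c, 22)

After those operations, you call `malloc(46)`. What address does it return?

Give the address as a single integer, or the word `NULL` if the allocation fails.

Answer: NULL

Derivation:
Op 1: a = malloc(6) -> a = 0; heap: [0-5 ALLOC][6-55 FREE]
Op 2: free(a) -> (freed a); heap: [0-55 FREE]
Op 3: b = malloc(5) -> b = 0; heap: [0-4 ALLOC][5-55 FREE]
Op 4: c = malloc(1) -> c = 5; heap: [0-4 ALLOC][5-5 ALLOC][6-55 FREE]
Op 5: free(b) -> (freed b); heap: [0-4 FREE][5-5 ALLOC][6-55 FREE]
Op 6: c = realloc(c, 8) -> c = 5; heap: [0-4 FREE][5-12 ALLOC][13-55 FREE]
Op 7: c = realloc(c, 22) -> c = 5; heap: [0-4 FREE][5-26 ALLOC][27-55 FREE]
malloc(46): first-fit scan over [0-4 FREE][5-26 ALLOC][27-55 FREE] -> NULL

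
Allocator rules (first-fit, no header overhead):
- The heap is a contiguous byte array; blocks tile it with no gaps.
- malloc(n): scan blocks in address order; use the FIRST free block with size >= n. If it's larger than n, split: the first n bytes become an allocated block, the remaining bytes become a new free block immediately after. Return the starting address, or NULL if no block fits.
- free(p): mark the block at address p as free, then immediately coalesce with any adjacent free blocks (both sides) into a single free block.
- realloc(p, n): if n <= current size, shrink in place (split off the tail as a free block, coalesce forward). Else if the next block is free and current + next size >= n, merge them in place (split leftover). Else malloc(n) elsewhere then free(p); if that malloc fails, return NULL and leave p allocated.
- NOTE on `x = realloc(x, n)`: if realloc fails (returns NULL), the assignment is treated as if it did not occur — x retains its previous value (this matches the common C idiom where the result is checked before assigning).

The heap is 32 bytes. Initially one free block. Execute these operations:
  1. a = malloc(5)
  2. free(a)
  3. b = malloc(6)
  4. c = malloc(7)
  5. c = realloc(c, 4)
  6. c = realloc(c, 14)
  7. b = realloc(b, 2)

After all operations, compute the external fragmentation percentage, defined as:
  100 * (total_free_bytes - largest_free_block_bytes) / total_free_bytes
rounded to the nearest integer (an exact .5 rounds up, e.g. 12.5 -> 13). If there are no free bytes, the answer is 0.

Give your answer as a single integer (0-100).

Op 1: a = malloc(5) -> a = 0; heap: [0-4 ALLOC][5-31 FREE]
Op 2: free(a) -> (freed a); heap: [0-31 FREE]
Op 3: b = malloc(6) -> b = 0; heap: [0-5 ALLOC][6-31 FREE]
Op 4: c = malloc(7) -> c = 6; heap: [0-5 ALLOC][6-12 ALLOC][13-31 FREE]
Op 5: c = realloc(c, 4) -> c = 6; heap: [0-5 ALLOC][6-9 ALLOC][10-31 FREE]
Op 6: c = realloc(c, 14) -> c = 6; heap: [0-5 ALLOC][6-19 ALLOC][20-31 FREE]
Op 7: b = realloc(b, 2) -> b = 0; heap: [0-1 ALLOC][2-5 FREE][6-19 ALLOC][20-31 FREE]
Free blocks: [4 12] total_free=16 largest=12 -> 100*(16-12)/16 = 400/16 = 25

Answer: 25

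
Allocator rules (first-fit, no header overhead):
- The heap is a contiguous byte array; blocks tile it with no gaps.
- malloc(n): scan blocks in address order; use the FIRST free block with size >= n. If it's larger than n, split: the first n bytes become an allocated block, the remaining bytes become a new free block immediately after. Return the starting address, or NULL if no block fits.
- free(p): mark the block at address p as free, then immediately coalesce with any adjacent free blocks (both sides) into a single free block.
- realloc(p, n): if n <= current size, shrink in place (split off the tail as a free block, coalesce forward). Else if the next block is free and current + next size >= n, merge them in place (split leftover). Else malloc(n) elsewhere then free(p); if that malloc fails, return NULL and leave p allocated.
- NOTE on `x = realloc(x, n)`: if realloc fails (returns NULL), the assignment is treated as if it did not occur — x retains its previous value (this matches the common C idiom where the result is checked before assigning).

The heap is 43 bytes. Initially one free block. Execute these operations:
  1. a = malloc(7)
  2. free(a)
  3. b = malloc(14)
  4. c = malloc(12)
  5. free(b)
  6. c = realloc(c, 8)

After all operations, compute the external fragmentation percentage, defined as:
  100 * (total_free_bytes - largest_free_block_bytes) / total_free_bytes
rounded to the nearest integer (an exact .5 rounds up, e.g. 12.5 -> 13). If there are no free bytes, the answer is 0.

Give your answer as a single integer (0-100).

Op 1: a = malloc(7) -> a = 0; heap: [0-6 ALLOC][7-42 FREE]
Op 2: free(a) -> (freed a); heap: [0-42 FREE]
Op 3: b = malloc(14) -> b = 0; heap: [0-13 ALLOC][14-42 FREE]
Op 4: c = malloc(12) -> c = 14; heap: [0-13 ALLOC][14-25 ALLOC][26-42 FREE]
Op 5: free(b) -> (freed b); heap: [0-13 FREE][14-25 ALLOC][26-42 FREE]
Op 6: c = realloc(c, 8) -> c = 14; heap: [0-13 FREE][14-21 ALLOC][22-42 FREE]
Free blocks: [14 21] total_free=35 largest=21 -> 100*(35-21)/35 = 1400/35 = 40

Answer: 40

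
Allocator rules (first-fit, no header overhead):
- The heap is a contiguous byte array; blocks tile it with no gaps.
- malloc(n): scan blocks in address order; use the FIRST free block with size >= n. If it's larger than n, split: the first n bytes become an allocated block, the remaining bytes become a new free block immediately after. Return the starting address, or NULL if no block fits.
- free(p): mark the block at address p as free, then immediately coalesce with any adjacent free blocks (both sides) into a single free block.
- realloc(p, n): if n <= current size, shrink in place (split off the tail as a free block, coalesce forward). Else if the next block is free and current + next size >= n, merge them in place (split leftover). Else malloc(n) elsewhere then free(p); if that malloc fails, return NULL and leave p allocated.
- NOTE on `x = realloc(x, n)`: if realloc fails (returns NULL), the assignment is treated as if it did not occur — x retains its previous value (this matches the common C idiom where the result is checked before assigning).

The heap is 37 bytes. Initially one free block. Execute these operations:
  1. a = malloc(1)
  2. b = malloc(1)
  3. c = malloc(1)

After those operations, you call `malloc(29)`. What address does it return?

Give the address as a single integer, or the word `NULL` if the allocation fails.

Answer: 3

Derivation:
Op 1: a = malloc(1) -> a = 0; heap: [0-0 ALLOC][1-36 FREE]
Op 2: b = malloc(1) -> b = 1; heap: [0-0 ALLOC][1-1 ALLOC][2-36 FREE]
Op 3: c = malloc(1) -> c = 2; heap: [0-0 ALLOC][1-1 ALLOC][2-2 ALLOC][3-36 FREE]
malloc(29): first-fit scan over [0-0 ALLOC][1-1 ALLOC][2-2 ALLOC][3-36 FREE] -> 3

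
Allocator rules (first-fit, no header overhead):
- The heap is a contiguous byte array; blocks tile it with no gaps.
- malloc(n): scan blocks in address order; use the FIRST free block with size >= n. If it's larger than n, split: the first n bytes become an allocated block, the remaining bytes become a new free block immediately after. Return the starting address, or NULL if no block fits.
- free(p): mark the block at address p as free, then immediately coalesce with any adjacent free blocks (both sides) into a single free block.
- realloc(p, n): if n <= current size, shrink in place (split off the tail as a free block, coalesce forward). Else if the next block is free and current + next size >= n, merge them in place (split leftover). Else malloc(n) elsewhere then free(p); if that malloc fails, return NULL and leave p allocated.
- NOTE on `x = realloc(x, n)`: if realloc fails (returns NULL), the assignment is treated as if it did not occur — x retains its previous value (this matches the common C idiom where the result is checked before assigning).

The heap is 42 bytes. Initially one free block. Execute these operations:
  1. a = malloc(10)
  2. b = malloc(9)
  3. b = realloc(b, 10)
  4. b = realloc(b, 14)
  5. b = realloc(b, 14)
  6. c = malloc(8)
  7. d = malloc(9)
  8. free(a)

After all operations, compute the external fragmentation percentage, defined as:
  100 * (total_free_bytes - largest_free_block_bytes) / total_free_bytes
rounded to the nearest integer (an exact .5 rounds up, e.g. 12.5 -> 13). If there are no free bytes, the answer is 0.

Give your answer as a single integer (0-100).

Op 1: a = malloc(10) -> a = 0; heap: [0-9 ALLOC][10-41 FREE]
Op 2: b = malloc(9) -> b = 10; heap: [0-9 ALLOC][10-18 ALLOC][19-41 FREE]
Op 3: b = realloc(b, 10) -> b = 10; heap: [0-9 ALLOC][10-19 ALLOC][20-41 FREE]
Op 4: b = realloc(b, 14) -> b = 10; heap: [0-9 ALLOC][10-23 ALLOC][24-41 FREE]
Op 5: b = realloc(b, 14) -> b = 10; heap: [0-9 ALLOC][10-23 ALLOC][24-41 FREE]
Op 6: c = malloc(8) -> c = 24; heap: [0-9 ALLOC][10-23 ALLOC][24-31 ALLOC][32-41 FREE]
Op 7: d = malloc(9) -> d = 32; heap: [0-9 ALLOC][10-23 ALLOC][24-31 ALLOC][32-40 ALLOC][41-41 FREE]
Op 8: free(a) -> (freed a); heap: [0-9 FREE][10-23 ALLOC][24-31 ALLOC][32-40 ALLOC][41-41 FREE]
Free blocks: [10 1] total_free=11 largest=10 -> 100*(11-10)/11 = 100/11 ≈ 9.091 -> rounds to 9

Answer: 9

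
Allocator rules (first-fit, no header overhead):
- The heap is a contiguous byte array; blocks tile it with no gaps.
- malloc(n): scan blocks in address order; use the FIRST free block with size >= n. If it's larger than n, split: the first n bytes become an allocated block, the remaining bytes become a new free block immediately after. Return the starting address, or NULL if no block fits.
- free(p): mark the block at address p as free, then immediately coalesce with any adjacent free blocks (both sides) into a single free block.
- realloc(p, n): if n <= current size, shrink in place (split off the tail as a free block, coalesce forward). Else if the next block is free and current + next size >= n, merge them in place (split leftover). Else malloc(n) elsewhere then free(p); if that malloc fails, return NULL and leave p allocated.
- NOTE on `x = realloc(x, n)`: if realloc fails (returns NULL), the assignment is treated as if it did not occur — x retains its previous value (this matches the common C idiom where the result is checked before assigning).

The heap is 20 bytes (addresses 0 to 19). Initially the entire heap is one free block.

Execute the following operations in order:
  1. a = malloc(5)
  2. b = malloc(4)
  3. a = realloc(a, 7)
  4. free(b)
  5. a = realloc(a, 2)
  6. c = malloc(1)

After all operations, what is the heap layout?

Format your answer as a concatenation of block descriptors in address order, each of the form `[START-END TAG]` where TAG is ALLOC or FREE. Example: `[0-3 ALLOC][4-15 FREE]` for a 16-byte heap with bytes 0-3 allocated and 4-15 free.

Op 1: a = malloc(5) -> a = 0; heap: [0-4 ALLOC][5-19 FREE]
Op 2: b = malloc(4) -> b = 5; heap: [0-4 ALLOC][5-8 ALLOC][9-19 FREE]
Op 3: a = realloc(a, 7) -> a = 9; heap: [0-4 FREE][5-8 ALLOC][9-15 ALLOC][16-19 FREE]
Op 4: free(b) -> (freed b); heap: [0-8 FREE][9-15 ALLOC][16-19 FREE]
Op 5: a = realloc(a, 2) -> a = 9; heap: [0-8 FREE][9-10 ALLOC][11-19 FREE]
Op 6: c = malloc(1) -> c = 0; heap: [0-0 ALLOC][1-8 FREE][9-10 ALLOC][11-19 FREE]

Answer: [0-0 ALLOC][1-8 FREE][9-10 ALLOC][11-19 FREE]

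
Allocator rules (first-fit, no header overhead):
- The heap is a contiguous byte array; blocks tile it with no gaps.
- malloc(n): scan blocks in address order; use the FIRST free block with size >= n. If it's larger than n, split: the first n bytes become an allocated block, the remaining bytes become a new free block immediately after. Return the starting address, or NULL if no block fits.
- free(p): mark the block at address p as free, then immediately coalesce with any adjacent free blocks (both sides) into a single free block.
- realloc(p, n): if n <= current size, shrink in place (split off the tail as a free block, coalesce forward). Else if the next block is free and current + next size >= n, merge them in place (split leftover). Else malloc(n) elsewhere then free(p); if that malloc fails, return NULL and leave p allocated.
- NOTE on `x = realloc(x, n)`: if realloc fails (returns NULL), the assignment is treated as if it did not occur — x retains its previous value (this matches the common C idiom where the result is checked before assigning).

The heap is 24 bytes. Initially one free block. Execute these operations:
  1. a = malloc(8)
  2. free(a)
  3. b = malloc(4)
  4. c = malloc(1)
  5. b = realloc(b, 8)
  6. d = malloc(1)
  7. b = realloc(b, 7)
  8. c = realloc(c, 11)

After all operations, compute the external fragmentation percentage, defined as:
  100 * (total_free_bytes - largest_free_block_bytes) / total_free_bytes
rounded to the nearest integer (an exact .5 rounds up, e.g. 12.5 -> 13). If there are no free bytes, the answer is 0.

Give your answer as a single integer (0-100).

Op 1: a = malloc(8) -> a = 0; heap: [0-7 ALLOC][8-23 FREE]
Op 2: free(a) -> (freed a); heap: [0-23 FREE]
Op 3: b = malloc(4) -> b = 0; heap: [0-3 ALLOC][4-23 FREE]
Op 4: c = malloc(1) -> c = 4; heap: [0-3 ALLOC][4-4 ALLOC][5-23 FREE]
Op 5: b = realloc(b, 8) -> b = 5; heap: [0-3 FREE][4-4 ALLOC][5-12 ALLOC][13-23 FREE]
Op 6: d = malloc(1) -> d = 0; heap: [0-0 ALLOC][1-3 FREE][4-4 ALLOC][5-12 ALLOC][13-23 FREE]
Op 7: b = realloc(b, 7) -> b = 5; heap: [0-0 ALLOC][1-3 FREE][4-4 ALLOC][5-11 ALLOC][12-23 FREE]
Op 8: c = realloc(c, 11) -> c = 12; heap: [0-0 ALLOC][1-4 FREE][5-11 ALLOC][12-22 ALLOC][23-23 FREE]
Free blocks: [4 1] total_free=5 largest=4 -> 100*(5-4)/5 = 100/5 = 20

Answer: 20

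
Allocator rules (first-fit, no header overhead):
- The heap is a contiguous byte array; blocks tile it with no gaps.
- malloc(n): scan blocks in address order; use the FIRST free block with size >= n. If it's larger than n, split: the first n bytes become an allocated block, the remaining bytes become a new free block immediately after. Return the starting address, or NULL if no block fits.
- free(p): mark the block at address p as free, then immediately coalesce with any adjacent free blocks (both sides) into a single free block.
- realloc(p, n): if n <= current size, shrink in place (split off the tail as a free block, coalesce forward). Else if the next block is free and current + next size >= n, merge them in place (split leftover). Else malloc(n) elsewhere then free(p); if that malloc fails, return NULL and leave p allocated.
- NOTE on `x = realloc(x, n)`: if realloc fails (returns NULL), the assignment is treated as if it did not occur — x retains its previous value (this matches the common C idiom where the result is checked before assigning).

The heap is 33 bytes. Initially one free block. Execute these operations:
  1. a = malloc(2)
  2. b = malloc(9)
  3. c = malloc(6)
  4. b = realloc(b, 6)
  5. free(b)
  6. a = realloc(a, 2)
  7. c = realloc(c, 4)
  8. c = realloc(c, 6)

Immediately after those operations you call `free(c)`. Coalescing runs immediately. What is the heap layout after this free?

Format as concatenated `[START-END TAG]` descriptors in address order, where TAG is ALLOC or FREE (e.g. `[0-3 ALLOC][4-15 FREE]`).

Answer: [0-1 ALLOC][2-32 FREE]

Derivation:
Op 1: a = malloc(2) -> a = 0; heap: [0-1 ALLOC][2-32 FREE]
Op 2: b = malloc(9) -> b = 2; heap: [0-1 ALLOC][2-10 ALLOC][11-32 FREE]
Op 3: c = malloc(6) -> c = 11; heap: [0-1 ALLOC][2-10 ALLOC][11-16 ALLOC][17-32 FREE]
Op 4: b = realloc(b, 6) -> b = 2; heap: [0-1 ALLOC][2-7 ALLOC][8-10 FREE][11-16 ALLOC][17-32 FREE]
Op 5: free(b) -> (freed b); heap: [0-1 ALLOC][2-10 FREE][11-16 ALLOC][17-32 FREE]
Op 6: a = realloc(a, 2) -> a = 0; heap: [0-1 ALLOC][2-10 FREE][11-16 ALLOC][17-32 FREE]
Op 7: c = realloc(c, 4) -> c = 11; heap: [0-1 ALLOC][2-10 FREE][11-14 ALLOC][15-32 FREE]
Op 8: c = realloc(c, 6) -> c = 11; heap: [0-1 ALLOC][2-10 FREE][11-16 ALLOC][17-32 FREE]
free(c): c = 11 -> block [11-16 ALLOC]; mark free, coalesce with adjacent free neighbors -> [0-1 ALLOC][2-32 FREE]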